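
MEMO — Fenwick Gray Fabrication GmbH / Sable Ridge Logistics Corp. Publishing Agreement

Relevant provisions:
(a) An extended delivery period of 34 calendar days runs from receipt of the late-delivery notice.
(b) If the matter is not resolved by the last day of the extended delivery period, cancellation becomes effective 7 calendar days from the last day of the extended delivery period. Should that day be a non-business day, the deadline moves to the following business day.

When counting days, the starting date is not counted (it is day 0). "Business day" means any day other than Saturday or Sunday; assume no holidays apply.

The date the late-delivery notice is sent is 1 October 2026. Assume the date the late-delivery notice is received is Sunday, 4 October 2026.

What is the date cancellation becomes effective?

16 November 2026

The last day of the extended delivery period: 34 calendar days after 4 October 2026 is 7 November 2026.
Adding 7 calendar days to 7 November 2026 gives 14 November 2026, which is the date cancellation becomes effective. That falls on a Saturday, so it rolls to the next business day, Monday, 16 November 2026.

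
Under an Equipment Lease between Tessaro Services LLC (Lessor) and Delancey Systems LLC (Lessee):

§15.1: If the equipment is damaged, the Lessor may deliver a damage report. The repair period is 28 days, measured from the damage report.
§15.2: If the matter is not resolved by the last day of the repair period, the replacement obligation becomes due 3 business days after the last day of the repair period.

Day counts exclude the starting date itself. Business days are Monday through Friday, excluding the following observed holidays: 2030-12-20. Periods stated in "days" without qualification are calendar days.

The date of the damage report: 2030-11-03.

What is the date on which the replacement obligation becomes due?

Adding 28 calendar days to 2030-11-03 gives 2030-12-01, which is the last day of the repair period.
From Sunday, 2030-12-01, 3 business days (Dec 2, Dec 3, Dec 4, skipping weekends) brings us to Wednesday, 2030-12-04, which is the date on which the replacement obligation becomes due.

2030-12-04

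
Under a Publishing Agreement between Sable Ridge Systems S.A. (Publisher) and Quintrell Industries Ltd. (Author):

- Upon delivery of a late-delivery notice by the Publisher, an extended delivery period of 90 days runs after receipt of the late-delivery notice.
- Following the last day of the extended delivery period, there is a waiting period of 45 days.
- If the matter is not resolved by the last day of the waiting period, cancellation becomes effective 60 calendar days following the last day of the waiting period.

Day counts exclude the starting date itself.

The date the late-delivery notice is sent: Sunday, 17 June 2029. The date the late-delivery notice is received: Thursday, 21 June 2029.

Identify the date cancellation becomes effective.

Adding 90 calendar days to 21 June 2029 gives 19 September 2029, which is the last day of the extended delivery period.
Adding 45 calendar days to 19 September 2029 gives 3 November 2029, which is the last day of the waiting period.
Adding 60 calendar days to 3 November 2029 gives 2 January 2030, which is the date cancellation becomes effective.

2 January 2030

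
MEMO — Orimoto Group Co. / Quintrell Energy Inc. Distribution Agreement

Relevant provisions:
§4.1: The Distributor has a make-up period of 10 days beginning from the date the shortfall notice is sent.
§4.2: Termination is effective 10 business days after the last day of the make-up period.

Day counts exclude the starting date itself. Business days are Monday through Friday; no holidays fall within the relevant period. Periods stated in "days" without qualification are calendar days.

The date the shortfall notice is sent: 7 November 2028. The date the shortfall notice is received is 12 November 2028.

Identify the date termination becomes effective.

The last day of the make-up period: 7 November 2028 + 10 days = 17 November 2028.
From Friday, 17 November 2028, 10 business days (Nov 20, Nov 21, Nov 22, Nov 23, Nov 24, Nov 27, Nov 28, Nov 29, Nov 30, Dec 1, skipping weekends) brings us to Friday, 1 December 2028, which is the date termination becomes effective.

1 December 2028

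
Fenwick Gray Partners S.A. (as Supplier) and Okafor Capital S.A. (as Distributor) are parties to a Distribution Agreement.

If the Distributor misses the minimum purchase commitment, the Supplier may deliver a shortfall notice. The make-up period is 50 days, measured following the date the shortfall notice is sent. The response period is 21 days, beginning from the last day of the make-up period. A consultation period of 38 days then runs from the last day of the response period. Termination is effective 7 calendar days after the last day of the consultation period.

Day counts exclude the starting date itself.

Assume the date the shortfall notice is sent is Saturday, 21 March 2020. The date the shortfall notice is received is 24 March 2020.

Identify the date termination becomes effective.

The last day of the make-up period: 21 March 2020 + 50 days = 10 May 2020.
The last day of the response period: 21 calendar days after 10 May 2020 is 31 May 2020.
Adding 38 calendar days to 31 May 2020 gives 8 July 2020, which is the last day of the consultation period.
The date termination becomes effective: 8 July 2020 + 7 days = 15 July 2020.

15 July 2020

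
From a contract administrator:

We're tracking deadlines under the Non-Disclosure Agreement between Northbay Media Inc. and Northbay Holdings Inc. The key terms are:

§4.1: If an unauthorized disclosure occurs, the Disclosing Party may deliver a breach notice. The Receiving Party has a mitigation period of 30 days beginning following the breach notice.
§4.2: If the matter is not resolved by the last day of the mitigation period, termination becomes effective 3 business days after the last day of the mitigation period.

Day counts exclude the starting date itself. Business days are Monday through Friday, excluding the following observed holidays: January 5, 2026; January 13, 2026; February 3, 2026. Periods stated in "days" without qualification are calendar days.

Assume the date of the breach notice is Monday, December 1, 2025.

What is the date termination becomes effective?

January 6, 2026

The last day of the mitigation period: 30 calendar days after December 1, 2025 is December 31, 2025.
The date termination becomes effective: 3 business days after Wednesday, December 31, 2025, skipping weekends and the listed holiday on Jan 5 — Jan 1, Jan 2, Jan 6 — lands on Tuesday, January 6, 2026.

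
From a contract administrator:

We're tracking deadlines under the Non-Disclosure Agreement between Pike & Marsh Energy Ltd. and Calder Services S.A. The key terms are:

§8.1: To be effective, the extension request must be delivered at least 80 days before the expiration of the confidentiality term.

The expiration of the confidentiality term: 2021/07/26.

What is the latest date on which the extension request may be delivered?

2021/05/07

Counting back 80 calendar days from 2021/07/26 gives 2021/05/07.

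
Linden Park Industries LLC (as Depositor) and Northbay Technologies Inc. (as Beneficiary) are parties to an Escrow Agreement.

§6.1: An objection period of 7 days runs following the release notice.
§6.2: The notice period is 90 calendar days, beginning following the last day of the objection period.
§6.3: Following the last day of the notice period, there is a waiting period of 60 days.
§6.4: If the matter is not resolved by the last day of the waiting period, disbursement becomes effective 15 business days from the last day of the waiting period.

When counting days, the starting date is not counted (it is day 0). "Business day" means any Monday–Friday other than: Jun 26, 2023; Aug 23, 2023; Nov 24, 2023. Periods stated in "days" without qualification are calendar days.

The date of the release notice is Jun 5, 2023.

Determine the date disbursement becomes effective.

Dec 1, 2023

The last day of the objection period: Jun 5, 2023 + 7 days = Jun 12, 2023.
Adding 90 calendar days to Jun 12, 2023 gives Sep 10, 2023, which is the last day of the notice period.
Adding 60 calendar days to Sep 10, 2023 gives Nov 9, 2023, which is the last day of the waiting period.
The date disbursement becomes effective: 15 business days after Thursday, Nov 9, 2023, skipping weekends and the listed holiday on Nov 24 — Nov 10, Nov 13, Nov 14, Nov 15, …, Nov 29, Nov 30, Dec 1 — lands on Friday, Dec 1, 2023.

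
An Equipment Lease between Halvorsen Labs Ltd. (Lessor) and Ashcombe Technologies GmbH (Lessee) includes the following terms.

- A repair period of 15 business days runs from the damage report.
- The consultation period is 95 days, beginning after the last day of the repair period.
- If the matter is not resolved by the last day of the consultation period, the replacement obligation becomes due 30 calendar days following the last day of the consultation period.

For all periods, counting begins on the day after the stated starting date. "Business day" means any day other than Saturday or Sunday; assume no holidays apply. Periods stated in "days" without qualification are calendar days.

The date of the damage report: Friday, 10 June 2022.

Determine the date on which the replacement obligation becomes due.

The last day of the repair period: 15 business days after Friday, 10 June 2022, skipping weekends — Jun 13, Jun 14, Jun 15, Jun 16, …, Jun 29, Jun 30, Jul 1 — lands on Friday, 1 July 2022.
The last day of the consultation period: 1 July 2022 + 95 days = 4 October 2022.
The date on which the replacement obligation becomes due: 30 calendar days after 4 October 2022 is 3 November 2022.

3 November 2022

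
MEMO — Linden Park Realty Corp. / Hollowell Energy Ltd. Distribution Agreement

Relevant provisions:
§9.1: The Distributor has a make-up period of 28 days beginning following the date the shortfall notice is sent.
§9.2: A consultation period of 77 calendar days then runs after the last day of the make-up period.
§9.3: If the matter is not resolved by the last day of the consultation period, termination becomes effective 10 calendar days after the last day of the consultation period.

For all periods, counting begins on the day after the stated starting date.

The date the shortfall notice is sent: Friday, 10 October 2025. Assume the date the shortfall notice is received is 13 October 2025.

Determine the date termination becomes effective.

Adding 28 calendar days to 10 October 2025 gives 7 November 2025, which is the last day of the make-up period.
Adding 77 calendar days to 7 November 2025 gives 23 January 2026, which is the last day of the consultation period.
The date termination becomes effective: 10 calendar days after 23 January 2026 is 2 February 2026.

2 February 2026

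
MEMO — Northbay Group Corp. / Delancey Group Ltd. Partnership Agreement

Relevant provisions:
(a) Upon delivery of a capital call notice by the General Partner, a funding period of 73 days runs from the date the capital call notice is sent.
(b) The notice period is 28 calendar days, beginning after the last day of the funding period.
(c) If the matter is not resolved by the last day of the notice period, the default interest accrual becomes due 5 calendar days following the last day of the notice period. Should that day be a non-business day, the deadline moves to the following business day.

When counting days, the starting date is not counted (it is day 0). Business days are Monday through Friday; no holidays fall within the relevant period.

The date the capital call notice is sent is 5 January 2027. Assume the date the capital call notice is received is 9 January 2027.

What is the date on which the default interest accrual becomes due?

21 April 2027

Adding 73 calendar days to 5 January 2027 gives 19 March 2027, which is the last day of the funding period.
The last day of the notice period: 28 calendar days after 19 March 2027 is 16 April 2027.
Adding 5 calendar days to 16 April 2027 gives 21 April 2027, which is the date on which the default interest accrual becomes due. 21 April 2027 is a Wednesday, so no roll-forward applies.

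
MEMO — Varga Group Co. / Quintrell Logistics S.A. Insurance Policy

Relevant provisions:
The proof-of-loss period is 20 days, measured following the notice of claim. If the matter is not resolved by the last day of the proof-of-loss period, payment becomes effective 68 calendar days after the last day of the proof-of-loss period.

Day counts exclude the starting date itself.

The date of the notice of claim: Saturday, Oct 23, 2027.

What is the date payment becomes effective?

Jan 19, 2028

The last day of the proof-of-loss period: 20 calendar days after Oct 23, 2027 is Nov 12, 2027.
Adding 68 calendar days to Nov 12, 2027 gives Jan 19, 2028, which is the date payment becomes effective.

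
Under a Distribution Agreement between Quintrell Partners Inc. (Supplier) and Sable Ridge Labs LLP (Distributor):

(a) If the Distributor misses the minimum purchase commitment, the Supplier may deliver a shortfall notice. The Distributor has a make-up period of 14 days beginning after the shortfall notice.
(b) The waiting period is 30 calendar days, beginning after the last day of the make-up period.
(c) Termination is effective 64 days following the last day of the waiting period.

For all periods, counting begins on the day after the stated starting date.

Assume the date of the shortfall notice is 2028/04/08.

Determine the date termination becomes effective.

The last day of the make-up period: 14 calendar days after 2028/04/08 is 2028/04/22.
Adding 30 calendar days to 2028/04/22 gives 2028/05/22, which is the last day of the waiting period.
Adding 64 calendar days to 2028/05/22 gives 2028/07/25, which is the date termination becomes effective.

2028/07/25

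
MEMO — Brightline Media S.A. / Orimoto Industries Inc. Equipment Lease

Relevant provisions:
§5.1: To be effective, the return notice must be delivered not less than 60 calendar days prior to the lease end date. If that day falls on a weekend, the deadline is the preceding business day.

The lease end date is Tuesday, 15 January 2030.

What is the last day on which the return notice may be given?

16 November 2029

15 January 2030 minus 60 days is 16 November 2029. That is a Friday, so no adjustment is needed.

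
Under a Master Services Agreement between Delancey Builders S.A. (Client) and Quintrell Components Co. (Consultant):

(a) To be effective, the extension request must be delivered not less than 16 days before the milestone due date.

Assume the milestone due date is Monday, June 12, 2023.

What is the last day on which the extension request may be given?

June 12, 2023 minus 16 days is May 27, 2023.

May 27, 2023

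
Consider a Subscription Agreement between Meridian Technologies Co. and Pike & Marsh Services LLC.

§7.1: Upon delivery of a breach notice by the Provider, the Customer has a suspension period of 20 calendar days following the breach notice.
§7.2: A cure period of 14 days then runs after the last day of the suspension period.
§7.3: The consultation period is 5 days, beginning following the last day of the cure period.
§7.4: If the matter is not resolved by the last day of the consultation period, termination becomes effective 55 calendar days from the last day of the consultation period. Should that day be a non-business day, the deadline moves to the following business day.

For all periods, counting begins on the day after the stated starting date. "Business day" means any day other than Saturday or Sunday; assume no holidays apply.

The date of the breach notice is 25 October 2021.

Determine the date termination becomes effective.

Adding 20 calendar days to 25 October 2021 gives 14 November 2021, which is the last day of the suspension period.
The last day of the cure period: 14 November 2021 + 14 days = 28 November 2021.
The last day of the consultation period: 28 November 2021 + 5 days = 3 December 2021.
The date termination becomes effective: 55 calendar days after 3 December 2021 is 27 January 2022. 27 January 2022 is a Thursday, so no roll-forward applies.

27 January 2022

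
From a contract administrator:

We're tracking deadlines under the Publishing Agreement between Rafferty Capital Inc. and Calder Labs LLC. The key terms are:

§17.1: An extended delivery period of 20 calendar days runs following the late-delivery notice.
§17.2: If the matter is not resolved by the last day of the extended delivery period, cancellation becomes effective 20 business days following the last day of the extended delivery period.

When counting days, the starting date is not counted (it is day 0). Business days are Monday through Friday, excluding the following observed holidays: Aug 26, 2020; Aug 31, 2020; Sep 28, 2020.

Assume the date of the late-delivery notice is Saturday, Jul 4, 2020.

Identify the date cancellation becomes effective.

Aug 21, 2020

The last day of the extended delivery period: Jul 4, 2020 + 20 days = Jul 24, 2020.
From Friday, Jul 24, 2020, 20 business days (Jul 27, Jul 28, Jul 29, Jul 30, …, Aug 19, Aug 20, Aug 21, skipping weekends) brings us to Friday, Aug 21, 2020, which is the date cancellation becomes effective.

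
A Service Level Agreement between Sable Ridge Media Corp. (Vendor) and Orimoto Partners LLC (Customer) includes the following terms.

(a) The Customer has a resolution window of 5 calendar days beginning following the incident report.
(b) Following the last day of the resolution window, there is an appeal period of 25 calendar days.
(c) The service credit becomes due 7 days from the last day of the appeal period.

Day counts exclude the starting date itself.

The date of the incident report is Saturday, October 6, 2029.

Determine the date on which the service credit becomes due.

November 12, 2029

Adding 5 calendar days to October 6, 2029 gives October 11, 2029, which is the last day of the resolution window.
The last day of the appeal period: 25 calendar days after October 11, 2029 is November 5, 2029.
The date on which the service credit becomes due: 7 calendar days after November 5, 2029 is November 12, 2029.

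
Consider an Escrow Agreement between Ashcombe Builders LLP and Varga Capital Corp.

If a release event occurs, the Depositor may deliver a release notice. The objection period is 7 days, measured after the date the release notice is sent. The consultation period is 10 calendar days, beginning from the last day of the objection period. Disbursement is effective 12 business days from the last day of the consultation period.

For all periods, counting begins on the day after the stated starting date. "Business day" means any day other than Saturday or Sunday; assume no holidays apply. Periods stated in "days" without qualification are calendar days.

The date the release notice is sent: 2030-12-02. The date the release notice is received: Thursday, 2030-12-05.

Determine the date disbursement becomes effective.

The last day of the objection period: 7 calendar days after 2030-12-02 is 2030-12-09.
The last day of the consultation period: 2030-12-09 + 10 days = 2030-12-19.
The date disbursement becomes effective: counting 12 business days from Thursday, 2030-12-19 (Dec 20, Dec 23, Dec 24, Dec 25, …, Jan 2, Jan 3, Jan 6, skipping weekends) reaches Monday, 2031-01-06.

2031-01-06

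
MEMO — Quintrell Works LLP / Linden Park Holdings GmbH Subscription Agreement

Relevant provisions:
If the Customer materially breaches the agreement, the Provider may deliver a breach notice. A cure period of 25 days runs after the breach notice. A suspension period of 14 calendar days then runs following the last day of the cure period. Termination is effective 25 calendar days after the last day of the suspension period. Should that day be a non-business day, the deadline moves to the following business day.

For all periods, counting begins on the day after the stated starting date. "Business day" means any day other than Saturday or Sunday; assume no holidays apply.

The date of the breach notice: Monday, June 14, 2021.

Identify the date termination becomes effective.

Adding 25 calendar days to June 14, 2021 gives July 9, 2021, which is the last day of the cure period.
The last day of the suspension period: 14 calendar days after July 9, 2021 is July 23, 2021.
Adding 25 calendar days to July 23, 2021 gives August 17, 2021, which is the date termination becomes effective. August 17, 2021 is a Tuesday, so no roll-forward applies.

August 17, 2021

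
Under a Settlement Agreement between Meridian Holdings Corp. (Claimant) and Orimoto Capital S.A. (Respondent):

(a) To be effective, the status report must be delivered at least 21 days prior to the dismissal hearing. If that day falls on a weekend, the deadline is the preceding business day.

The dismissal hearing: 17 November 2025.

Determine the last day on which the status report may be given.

27 October 2025

17 November 2025 minus 21 days is 27 October 2025. That is a Monday, so no adjustment is needed.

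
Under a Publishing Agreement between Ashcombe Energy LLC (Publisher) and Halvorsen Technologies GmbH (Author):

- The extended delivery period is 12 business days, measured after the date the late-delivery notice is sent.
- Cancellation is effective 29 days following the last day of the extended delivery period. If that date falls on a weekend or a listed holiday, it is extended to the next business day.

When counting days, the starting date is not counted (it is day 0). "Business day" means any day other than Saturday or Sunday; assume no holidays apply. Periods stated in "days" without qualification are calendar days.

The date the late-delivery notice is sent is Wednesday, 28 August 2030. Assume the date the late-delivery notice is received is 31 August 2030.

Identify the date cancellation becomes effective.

The last day of the extended delivery period: counting 12 business days from Wednesday, 28 August 2030 (Aug 29, Aug 30, Sep 2, Sep 3, …, Sep 11, Sep 12, Sep 13, skipping weekends) reaches Friday, 13 September 2030.
The date cancellation becomes effective: 13 September 2030 + 29 days = 12 October 2030. That falls on a Saturday, so it rolls to the next business day, Monday, 14 October 2030.

14 October 2030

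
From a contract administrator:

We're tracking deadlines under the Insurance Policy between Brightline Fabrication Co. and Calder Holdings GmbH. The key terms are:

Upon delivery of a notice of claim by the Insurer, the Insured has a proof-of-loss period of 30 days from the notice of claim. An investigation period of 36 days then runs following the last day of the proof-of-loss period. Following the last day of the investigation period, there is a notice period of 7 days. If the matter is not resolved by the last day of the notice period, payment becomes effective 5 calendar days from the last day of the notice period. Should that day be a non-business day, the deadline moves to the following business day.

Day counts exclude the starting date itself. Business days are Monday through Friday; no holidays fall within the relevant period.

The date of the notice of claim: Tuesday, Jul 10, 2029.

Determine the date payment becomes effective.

Sep 26, 2029

The last day of the proof-of-loss period: 30 calendar days after Jul 10, 2029 is Aug 9, 2029.
The last day of the investigation period: 36 calendar days after Aug 9, 2029 is Sep 14, 2029.
The last day of the notice period: Sep 14, 2029 + 7 days = Sep 21, 2029.
The date payment becomes effective: 5 calendar days after Sep 21, 2029 is Sep 26, 2029. Sep 26, 2029 is a Wednesday, so no roll-forward applies.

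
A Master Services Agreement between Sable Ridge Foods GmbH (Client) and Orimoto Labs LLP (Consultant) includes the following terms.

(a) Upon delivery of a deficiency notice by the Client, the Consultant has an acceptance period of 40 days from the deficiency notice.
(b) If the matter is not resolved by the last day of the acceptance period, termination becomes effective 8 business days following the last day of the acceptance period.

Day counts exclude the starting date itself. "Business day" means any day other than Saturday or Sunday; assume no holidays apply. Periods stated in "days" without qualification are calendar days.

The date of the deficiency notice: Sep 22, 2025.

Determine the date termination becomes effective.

Adding 40 calendar days to Sep 22, 2025 gives Nov 1, 2025, which is the last day of the acceptance period.
From Saturday, Nov 1, 2025, 8 business days (Nov 3, Nov 4, Nov 5, Nov 6, Nov 7, Nov 10, Nov 11, Nov 12, skipping weekends) brings us to Wednesday, Nov 12, 2025, which is the date termination becomes effective.

Nov 12, 2025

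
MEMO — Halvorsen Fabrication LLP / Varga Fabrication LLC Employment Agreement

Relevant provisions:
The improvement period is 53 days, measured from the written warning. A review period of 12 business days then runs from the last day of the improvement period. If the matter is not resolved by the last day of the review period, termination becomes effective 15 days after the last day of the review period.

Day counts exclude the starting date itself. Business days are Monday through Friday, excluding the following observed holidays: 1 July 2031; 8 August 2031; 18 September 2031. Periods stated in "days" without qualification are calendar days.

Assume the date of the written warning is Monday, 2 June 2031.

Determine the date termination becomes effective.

The last day of the improvement period: 53 calendar days after 2 June 2031 is 25 July 2031.
The last day of the review period: counting 12 business days from Friday, 25 July 2031 (Jul 28, Jul 29, Jul 30, Jul 31, …, Aug 11, Aug 12, Aug 13, skipping weekends and the listed holiday on Aug 8) reaches Wednesday, 13 August 2031.
The date termination becomes effective: 13 August 2031 + 15 days = 28 August 2031.

28 August 2031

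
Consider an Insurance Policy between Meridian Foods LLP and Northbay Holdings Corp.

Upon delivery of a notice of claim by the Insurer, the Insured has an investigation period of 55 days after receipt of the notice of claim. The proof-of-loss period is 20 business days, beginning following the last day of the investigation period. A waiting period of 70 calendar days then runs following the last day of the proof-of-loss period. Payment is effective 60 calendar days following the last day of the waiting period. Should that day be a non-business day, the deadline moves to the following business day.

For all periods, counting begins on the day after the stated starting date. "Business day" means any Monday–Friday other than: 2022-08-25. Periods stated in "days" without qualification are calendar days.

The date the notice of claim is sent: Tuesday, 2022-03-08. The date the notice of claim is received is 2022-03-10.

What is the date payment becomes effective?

The last day of the investigation period: 55 calendar days after 2022-03-10 is 2022-05-04.
The last day of the proof-of-loss period: 20 business days after Wednesday, 2022-05-04, skipping weekends — May 5, May 6, May 9, May 10, …, May 30, May 31, Jun 1 — lands on Wednesday, 2022-06-01.
Adding 70 calendar days to 2022-06-01 gives 2022-08-10, which is the last day of the waiting period.
The date payment becomes effective: 60 calendar days after 2022-08-10 is 2022-10-09. That falls on a Sunday, so it rolls to the next business day, Monday, 2022-10-10.

2022-10-10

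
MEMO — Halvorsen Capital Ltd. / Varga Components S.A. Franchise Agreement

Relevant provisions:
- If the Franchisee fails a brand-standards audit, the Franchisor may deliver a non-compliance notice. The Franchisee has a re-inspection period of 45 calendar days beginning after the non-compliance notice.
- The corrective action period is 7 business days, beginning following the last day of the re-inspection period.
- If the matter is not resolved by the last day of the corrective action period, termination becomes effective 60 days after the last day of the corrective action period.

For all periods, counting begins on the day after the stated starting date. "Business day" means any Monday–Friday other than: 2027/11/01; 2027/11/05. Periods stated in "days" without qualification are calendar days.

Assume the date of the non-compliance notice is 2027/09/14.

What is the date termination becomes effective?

The last day of the re-inspection period: 45 calendar days after 2027/09/14 is 2027/10/29.
From Friday, 2027/10/29, 7 business days (Nov 2, Nov 3, Nov 4, Nov 8, Nov 9, Nov 10, Nov 11, skipping weekends and the listed holidays on Nov 1, Nov 5) brings us to Thursday, 2027/11/11, which is the last day of the corrective action period.
Adding 60 calendar days to 2027/11/11 gives 2028/01/10, which is the date termination becomes effective.

2028/01/10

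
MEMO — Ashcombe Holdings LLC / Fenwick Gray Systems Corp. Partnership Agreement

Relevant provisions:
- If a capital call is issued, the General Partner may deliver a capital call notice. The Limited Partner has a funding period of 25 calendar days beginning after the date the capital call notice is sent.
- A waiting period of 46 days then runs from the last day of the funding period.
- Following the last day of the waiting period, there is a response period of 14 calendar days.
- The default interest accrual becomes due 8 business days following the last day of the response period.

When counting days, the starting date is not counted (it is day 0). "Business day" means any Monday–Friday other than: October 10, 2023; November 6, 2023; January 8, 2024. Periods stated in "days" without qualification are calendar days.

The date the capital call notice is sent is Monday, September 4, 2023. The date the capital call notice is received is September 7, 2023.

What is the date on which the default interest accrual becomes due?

The last day of the funding period: 25 calendar days after September 4, 2023 is September 29, 2023.
The last day of the waiting period: September 29, 2023 + 46 days = November 14, 2023.
Adding 14 calendar days to November 14, 2023 gives November 28, 2023, which is the last day of the response period.
The date on which the default interest accrual becomes due: counting 8 business days from Tuesday, November 28, 2023 (Nov 29, Nov 30, Dec 1, Dec 4, Dec 5, Dec 6, Dec 7, Dec 8, skipping weekends) reaches Friday, December 8, 2023.

December 8, 2023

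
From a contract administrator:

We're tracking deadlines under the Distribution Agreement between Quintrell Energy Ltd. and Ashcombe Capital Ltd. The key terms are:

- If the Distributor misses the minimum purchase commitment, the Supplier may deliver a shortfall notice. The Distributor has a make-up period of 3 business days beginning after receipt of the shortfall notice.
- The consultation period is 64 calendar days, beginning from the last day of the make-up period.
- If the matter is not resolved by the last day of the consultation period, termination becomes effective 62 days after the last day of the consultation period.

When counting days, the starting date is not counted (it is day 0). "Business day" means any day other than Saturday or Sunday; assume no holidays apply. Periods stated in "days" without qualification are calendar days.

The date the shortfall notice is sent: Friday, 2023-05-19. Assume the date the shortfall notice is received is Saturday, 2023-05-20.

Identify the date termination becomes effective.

The last day of the make-up period: 3 business days after Saturday, 2023-05-20, skipping weekends — May 22, May 23, May 24 — lands on Wednesday, 2023-05-24.
The last day of the consultation period: 64 calendar days after 2023-05-24 is 2023-07-27.
Adding 62 calendar days to 2023-07-27 gives 2023-09-27, which is the date termination becomes effective.

2023-09-27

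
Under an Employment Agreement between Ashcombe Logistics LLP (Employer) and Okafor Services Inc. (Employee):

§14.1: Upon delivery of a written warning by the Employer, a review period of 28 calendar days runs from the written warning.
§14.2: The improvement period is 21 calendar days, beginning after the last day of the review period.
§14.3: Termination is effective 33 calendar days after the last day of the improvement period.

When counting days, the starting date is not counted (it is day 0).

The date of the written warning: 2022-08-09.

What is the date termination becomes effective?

The last day of the review period: 28 calendar days after 2022-08-09 is 2022-09-06.
Adding 21 calendar days to 2022-09-06 gives 2022-09-27, which is the last day of the improvement period.
The date termination becomes effective: 2022-09-27 + 33 days = 2022-10-30.

2022-10-30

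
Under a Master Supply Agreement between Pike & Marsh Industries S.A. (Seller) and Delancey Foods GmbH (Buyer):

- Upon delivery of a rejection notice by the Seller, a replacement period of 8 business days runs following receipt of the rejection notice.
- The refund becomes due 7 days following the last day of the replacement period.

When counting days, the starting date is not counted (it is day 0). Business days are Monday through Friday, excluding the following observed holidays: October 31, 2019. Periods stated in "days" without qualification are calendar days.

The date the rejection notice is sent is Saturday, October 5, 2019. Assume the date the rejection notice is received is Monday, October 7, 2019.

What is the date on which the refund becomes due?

From Monday, October 7, 2019, 8 business days (Oct 8, Oct 9, Oct 10, Oct 11, Oct 14, Oct 15, Oct 16, Oct 17, skipping weekends) brings us to Thursday, October 17, 2019, which is the last day of the replacement period.
The date on which the refund becomes due: October 17, 2019 + 7 days = October 24, 2019.

October 24, 2019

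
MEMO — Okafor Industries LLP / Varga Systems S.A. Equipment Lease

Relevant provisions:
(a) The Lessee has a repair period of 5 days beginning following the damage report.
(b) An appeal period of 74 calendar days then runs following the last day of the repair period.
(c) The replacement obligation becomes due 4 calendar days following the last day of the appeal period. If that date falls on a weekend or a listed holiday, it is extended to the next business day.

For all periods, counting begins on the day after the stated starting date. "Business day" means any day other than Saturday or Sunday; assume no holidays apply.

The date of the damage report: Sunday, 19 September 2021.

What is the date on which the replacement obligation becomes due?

The last day of the repair period: 19 September 2021 + 5 days = 24 September 2021.
Adding 74 calendar days to 24 September 2021 gives 7 December 2021, which is the last day of the appeal period.
The date on which the replacement obligation becomes due: 4 calendar days after 7 December 2021 is 11 December 2021. That falls on a Saturday, so it rolls to the next business day, Monday, 13 December 2021.

13 December 2021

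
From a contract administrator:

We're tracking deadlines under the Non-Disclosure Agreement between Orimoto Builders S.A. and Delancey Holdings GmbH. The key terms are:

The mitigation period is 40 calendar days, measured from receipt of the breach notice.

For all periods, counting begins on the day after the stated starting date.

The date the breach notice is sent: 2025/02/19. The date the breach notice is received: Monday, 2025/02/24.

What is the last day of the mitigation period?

2025/04/05

The last day of the mitigation period: 2025/02/24 + 40 days = 2025/04/05.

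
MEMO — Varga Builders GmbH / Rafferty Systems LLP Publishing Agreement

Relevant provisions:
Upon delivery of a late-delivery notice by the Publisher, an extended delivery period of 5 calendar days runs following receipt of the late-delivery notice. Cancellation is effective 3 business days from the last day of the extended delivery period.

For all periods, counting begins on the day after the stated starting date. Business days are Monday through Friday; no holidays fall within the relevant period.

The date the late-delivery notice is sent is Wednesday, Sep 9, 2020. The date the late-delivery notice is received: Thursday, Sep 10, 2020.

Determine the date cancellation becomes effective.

Sep 18, 2020

Adding 5 calendar days to Sep 10, 2020 gives Sep 15, 2020, which is the last day of the extended delivery period.
The date cancellation becomes effective: 3 business days after Tuesday, Sep 15, 2020, skipping weekends — Sep 16, Sep 17, Sep 18 — lands on Friday, Sep 18, 2020.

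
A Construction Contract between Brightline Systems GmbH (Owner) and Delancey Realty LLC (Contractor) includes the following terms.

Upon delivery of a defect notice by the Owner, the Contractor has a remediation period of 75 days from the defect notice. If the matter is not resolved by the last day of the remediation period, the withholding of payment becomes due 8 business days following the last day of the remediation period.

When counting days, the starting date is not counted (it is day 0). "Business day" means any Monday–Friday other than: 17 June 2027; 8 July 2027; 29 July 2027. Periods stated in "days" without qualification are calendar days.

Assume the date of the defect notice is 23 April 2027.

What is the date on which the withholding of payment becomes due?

Adding 75 calendar days to 23 April 2027 gives 7 July 2027, which is the last day of the remediation period.
From Wednesday, 7 July 2027, 8 business days (Jul 9, Jul 12, Jul 13, Jul 14, Jul 15, Jul 16, Jul 19, Jul 20, skipping weekends and the listed holiday on Jul 8) brings us to Tuesday, 20 July 2027, which is the date on which the withholding of payment becomes due.

20 July 2027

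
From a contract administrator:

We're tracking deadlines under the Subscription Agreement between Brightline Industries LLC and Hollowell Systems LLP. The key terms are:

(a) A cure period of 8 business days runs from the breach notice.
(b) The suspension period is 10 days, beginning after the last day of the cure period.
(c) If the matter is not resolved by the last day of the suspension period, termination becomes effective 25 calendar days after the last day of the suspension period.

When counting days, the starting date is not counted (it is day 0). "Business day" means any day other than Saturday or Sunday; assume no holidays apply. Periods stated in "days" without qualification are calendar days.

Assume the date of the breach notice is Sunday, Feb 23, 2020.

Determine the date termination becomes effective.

The last day of the cure period: 8 business days after Sunday, Feb 23, 2020, skipping weekends — Feb 24, Feb 25, Feb 26, Feb 27, Feb 28, Mar 2, Mar 3, Mar 4 — lands on Wednesday, Mar 4, 2020.
Adding 10 calendar days to Mar 4, 2020 gives Mar 14, 2020, which is the last day of the suspension period.
The date termination becomes effective: 25 calendar days after Mar 14, 2020 is Apr 8, 2020.

Apr 8, 2020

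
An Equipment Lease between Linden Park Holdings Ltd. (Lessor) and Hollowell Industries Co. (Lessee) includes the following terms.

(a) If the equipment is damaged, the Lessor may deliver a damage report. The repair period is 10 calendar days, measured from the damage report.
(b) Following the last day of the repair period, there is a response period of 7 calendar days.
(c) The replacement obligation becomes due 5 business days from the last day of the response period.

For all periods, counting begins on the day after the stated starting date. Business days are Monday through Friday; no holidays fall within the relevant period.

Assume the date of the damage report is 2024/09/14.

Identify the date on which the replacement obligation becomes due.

2024/10/08

The last day of the repair period: 10 calendar days after 2024/09/14 is 2024/09/24.
The last day of the response period: 2024/09/24 + 7 days = 2024/10/01.
The date on which the replacement obligation becomes due: 5 business days after Tuesday, 2024/10/01, skipping weekends — Oct 2, Oct 3, Oct 4, Oct 7, Oct 8 — lands on Tuesday, 2024/10/08.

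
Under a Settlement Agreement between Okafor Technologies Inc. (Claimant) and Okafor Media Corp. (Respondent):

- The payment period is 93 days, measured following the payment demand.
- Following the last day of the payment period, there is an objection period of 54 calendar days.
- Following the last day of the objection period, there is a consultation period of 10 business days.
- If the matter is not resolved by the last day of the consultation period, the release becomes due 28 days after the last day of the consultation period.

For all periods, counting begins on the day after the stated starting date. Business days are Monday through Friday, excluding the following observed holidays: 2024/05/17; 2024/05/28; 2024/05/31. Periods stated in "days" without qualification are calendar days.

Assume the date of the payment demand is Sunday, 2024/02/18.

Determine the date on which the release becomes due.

Adding 93 calendar days to 2024/02/18 gives 2024/05/21, which is the last day of the payment period.
The last day of the objection period: 2024/05/21 + 54 days = 2024/07/14.
From Sunday, 2024/07/14, 10 business days (Jul 15, Jul 16, Jul 17, Jul 18, Jul 19, Jul 22, Jul 23, Jul 24, Jul 25, Jul 26, skipping weekends) brings us to Friday, 2024/07/26, which is the last day of the consultation period.
The date on which the release becomes due: 2024/07/26 + 28 days = 2024/08/23.

2024/08/23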